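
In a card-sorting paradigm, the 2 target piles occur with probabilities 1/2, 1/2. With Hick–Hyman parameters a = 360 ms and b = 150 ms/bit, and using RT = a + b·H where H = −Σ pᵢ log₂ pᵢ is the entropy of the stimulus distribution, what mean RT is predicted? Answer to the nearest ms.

510 ms

H = −Σ pᵢ log₂ pᵢ = 0.5·1 + 0.5·1 = 1.000 bits.
RT = 360 + 150 × 1.000 = 510.00 ms.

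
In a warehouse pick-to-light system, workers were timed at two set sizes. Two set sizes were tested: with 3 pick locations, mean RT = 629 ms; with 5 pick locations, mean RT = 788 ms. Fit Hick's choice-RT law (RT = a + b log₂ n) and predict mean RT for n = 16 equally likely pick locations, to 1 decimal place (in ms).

1150.0 ms

Fit slope and intercept:
  b = (788 − 629) / (log₂ 5 − log₂ 3) = 159 / (2.3219 − 1.5850) = 215.750 ms/bit
  a = 629 − 215.750 × 1.5850 = 287.045 ms
Then RT(16) = 287.045 + 215.750 × log₂ 16 = 287.045 + 215.750 × 4 ≈ 1150.043 ms.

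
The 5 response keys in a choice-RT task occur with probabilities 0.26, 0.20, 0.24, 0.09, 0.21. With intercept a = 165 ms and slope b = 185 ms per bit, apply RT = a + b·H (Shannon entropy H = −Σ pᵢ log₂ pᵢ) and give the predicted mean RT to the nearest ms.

581 ms

Entropy contributions −pᵢ log₂ pᵢ: 0.5053, 0.4644, 0.4941, 0.3127, 0.4728; sum H = 2.2493 bits.
RT = a + bH = 165 + 185·2.2493 = 581.12 ms.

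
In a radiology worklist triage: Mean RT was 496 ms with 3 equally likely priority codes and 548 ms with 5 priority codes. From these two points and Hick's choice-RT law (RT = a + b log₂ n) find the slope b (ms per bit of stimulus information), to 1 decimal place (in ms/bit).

70.6 ms/bit

Slope: b = (548 − 496) / (log₂ 5 − log₂ 3) = 52/0.7370 = 70.560 ms/bit.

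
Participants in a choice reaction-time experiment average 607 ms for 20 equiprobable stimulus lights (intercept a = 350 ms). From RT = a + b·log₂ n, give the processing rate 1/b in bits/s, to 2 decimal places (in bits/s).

16.82 bits/s

Choice component = 607 − 350 = 257 ms over log₂(20) = 4.3219 bits.
b = 257 / 4.3219 = 59.464 ms/bit, so 1/b = 16.817 bits/s.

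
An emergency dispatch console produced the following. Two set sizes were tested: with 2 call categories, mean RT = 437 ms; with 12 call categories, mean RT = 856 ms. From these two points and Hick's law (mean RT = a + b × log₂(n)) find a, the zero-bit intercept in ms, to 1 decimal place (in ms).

274.9 ms

Slope: b = (856 − 437) / (log₂ 12 − log₂ 2) = 419/2.5850 = 162.091 ms/bit.
Intercept: a = 437 − 162.091·log₂(2) = 274.909 ms.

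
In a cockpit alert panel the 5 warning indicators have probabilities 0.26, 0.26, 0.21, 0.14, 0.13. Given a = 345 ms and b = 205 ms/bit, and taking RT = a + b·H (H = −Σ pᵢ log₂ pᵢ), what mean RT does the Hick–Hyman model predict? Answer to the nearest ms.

H = 0.26·log₂(1/0.26) + 0.26·log₂(1/0.26) + 0.21·log₂(1/0.21) + 0.14·log₂(1/0.14) + 0.13·log₂(1/0.13) = 2.2632 bits.
RT = 345 + 205 × 2.2632 = 808.95 ms.

809 ms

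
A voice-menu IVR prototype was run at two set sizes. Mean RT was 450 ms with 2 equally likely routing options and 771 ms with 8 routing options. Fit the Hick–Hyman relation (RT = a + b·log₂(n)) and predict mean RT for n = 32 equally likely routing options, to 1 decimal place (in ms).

RT is linear in log₂ n, so two points fix the line:
  b = (771 − 450) / (log₂ 8 − log₂ 2) = 321 / (3 − 1) = 160.500 ms/bit
  a = 450 − 160.500 × 1 = 289.500 ms
Then RT(32) = 289.500 + 160.500 × log₂ 32 = 289.500 + 160.500 × 5 ≈ 1092.000 ms.

1092.0 ms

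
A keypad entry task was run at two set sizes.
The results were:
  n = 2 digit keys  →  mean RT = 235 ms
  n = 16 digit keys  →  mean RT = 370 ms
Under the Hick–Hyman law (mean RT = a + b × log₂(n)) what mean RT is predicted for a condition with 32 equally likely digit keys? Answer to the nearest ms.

RT is linear in log₂ n, so two points fix the line:
  b = (370 − 235) / (log₂ 16 − log₂ 2) = 135 / (4 − 1) = 45 ms/bit
  a = 235 − 45 × 1 = 190 ms
Then RT(32) = 190 + 45 × log₂ 32 = 190 + 45 × 5 ≈ 415.000 ms.

415 ms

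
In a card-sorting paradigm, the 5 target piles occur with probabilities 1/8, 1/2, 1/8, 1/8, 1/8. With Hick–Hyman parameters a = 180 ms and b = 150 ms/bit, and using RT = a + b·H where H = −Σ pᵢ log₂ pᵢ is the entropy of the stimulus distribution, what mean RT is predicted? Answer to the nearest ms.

480 ms

H = −Σ pᵢ log₂ pᵢ = 0.125·3 + 0.5·1 + 0.125·3 + 0.125·3 + 0.125·3 = 2.000 bits.
RT = 180 + 150 × 2.000 = 480.00 ms.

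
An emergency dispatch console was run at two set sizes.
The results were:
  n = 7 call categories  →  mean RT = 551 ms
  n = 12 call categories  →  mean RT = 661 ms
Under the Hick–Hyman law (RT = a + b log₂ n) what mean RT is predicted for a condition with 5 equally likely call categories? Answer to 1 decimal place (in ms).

RT is linear in log₂ n, so two points fix the line:
  b = (661 − 551) / (log₂ 12 − log₂ 7) = 110 / (3.5850 − 2.8074) = 141.460 ms/bit
  a = 551 − 141.460 × 2.8074 = 153.873 ms
Then RT(5) = 153.873 + 141.460 × log₂ 5 = 153.873 + 141.460 × 2.3219 ≈ 482.332 ms.

482.3 ms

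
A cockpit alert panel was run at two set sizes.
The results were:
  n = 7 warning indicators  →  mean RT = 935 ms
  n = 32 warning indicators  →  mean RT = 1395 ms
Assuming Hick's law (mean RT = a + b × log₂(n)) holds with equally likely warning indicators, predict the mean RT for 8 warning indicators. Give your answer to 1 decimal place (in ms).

Fit slope and intercept:
  b = (1395 − 935) / (log₂ 32 − log₂ 7) = 460 / (5 − 2.8074) = 209.792 ms/bit
  a = 935 − 209.792 × 2.8074 = 346.039 ms
Then RT(8) = 346.039 + 209.792 × log₂ 8 = 346.039 + 209.792 × 3 ≈ 975.415 ms.

975.4 ms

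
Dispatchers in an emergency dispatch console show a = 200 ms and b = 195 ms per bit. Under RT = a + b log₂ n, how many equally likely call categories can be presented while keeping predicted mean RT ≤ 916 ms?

195·log₂ n ≤ 916 − 200 = 716, giving log₂ n ≤ 3.6718 and n ≤ 12.744. The largest whole number is 12.

12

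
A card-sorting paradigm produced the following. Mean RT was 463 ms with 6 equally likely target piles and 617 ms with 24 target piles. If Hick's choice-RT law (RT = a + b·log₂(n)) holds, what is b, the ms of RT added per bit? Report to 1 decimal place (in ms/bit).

77.0 ms/bit

b = (RT₂ − RT₁)/(log₂ n₂ − log₂ n₁) = (617 − 463)/(4.5850 − 2.5850) = 77.000 ms/bit.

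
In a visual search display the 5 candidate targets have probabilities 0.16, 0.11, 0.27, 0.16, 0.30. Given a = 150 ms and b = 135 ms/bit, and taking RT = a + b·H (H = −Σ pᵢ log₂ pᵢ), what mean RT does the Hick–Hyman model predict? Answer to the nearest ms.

Entropy contributions −pᵢ log₂ pᵢ: 0.4230, 0.3503, 0.5100, 0.4230, 0.5211; sum H = 2.2274 bits.
RT = a + bH = 150 + 135·2.2274 = 450.70 ms.

451 ms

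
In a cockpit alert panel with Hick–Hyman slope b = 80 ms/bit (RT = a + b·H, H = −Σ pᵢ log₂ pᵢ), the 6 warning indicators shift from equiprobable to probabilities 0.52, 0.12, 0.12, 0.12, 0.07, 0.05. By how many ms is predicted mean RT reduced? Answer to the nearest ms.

41 ms

The RT saving is b·ΔH. Equiprobable H₀ = log₂(6) = 2.5850 bits; with the given probabilities H = 2.0764 bits.
b·(H₀ − H) = 80 × (2.5850 − 2.0764) = 40.68 ms.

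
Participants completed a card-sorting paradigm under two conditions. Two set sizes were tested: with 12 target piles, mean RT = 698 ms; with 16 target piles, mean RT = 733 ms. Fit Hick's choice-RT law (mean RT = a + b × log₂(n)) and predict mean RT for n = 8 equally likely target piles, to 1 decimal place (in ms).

648.7 ms

With log₂ n on the abscissa the relation is linear; from the two conditions:
  b = (733 − 698) / (log₂ 16 − log₂ 12) = 35 / (4 − 3.5850) = 84.330 ms/bit
  a = 698 − 84.330 × 3.5850 = 395.681 ms
Then RT(8) = 395.681 + 84.330 × log₂ 8 = 395.681 + 84.330 × 3 ≈ 648.670 ms.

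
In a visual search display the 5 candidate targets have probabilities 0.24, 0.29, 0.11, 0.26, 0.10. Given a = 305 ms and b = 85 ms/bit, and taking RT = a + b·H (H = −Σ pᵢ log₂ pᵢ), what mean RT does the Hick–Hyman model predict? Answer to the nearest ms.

H = 0.24·log₂(1/0.24) + 0.29·log₂(1/0.29) + 0.11·log₂(1/0.11) + 0.26·log₂(1/0.26) + 0.10·log₂(1/0.10) = 2.1998 bits.
RT = 305 + 85 × 2.1998 = 491.98 ms.

492 ms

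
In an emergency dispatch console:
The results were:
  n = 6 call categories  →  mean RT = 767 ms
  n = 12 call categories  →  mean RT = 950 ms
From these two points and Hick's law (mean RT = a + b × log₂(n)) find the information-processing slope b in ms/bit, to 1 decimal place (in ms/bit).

183.0 ms/bit

b = (RT₂ − RT₁)/(log₂ n₂ − log₂ n₁) = (950 − 767)/(3.5850 − 2.5850) = 183.000 ms/bit.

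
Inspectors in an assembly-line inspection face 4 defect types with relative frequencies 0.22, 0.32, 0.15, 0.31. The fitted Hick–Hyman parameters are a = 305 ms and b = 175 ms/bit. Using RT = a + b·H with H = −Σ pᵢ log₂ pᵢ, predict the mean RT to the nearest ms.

H = 0.22·log₂(1/0.22) + 0.32·log₂(1/0.32) + 0.15·log₂(1/0.15) + 0.31·log₂(1/0.31) = 1.9409 bits.
RT = 305 + 175 × 1.9409 = 644.67 ms.

645 ms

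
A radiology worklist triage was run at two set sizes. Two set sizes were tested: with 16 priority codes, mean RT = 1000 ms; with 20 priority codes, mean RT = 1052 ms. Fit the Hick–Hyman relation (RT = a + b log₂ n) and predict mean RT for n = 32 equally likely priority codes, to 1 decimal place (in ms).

1161.5 ms

With log₂ n on the abscissa the relation is linear; from the two conditions:
  b = (1052 − 1000) / (log₂ 20 − log₂ 16) = 52 / (4.3219 − 4) = 161.527 ms/bit
  a = 1000 − 161.527 × 4 = 353.893 ms
Then RT(32) = 353.893 + 161.527 × log₂ 32 = 353.893 + 161.527 × 5 ≈ 1161.527 ms.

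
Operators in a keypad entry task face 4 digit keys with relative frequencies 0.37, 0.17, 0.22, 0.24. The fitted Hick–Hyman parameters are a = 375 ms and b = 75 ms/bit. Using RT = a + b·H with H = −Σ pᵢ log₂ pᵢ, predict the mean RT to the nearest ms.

H = 0.37·log₂(1/0.37) + 0.17·log₂(1/0.17) + 0.22·log₂(1/0.22) + 0.24·log₂(1/0.24) = 1.9400 bits.
RT = 375 + 75 × 1.9400 = 520.50 ms.

521 ms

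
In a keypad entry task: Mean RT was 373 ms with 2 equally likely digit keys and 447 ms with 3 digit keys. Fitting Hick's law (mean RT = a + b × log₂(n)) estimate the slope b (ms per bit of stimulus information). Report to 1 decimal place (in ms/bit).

Slope: b = (447 − 373) / (log₂ 3 − log₂ 2) = 74/0.5850 = 126.504 ms/bit.

126.5 ms/bit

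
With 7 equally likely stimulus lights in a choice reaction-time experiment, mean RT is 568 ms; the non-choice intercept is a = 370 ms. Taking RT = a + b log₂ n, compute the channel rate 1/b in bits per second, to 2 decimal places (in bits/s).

Choice component = 568 − 370 = 198 ms over log₂(7) = 2.8074 bits.
b = 198 / 2.8074 = 70.529 ms/bit, so 1/b = 14.179 bits/s.

14.18 bits/s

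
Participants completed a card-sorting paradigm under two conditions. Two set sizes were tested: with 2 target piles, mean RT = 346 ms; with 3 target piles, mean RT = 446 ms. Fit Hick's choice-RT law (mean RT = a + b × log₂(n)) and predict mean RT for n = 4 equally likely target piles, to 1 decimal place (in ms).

517.0 ms

RT is linear in log₂ n, so two points fix the line:
  b = (446 − 346) / (log₂ 3 − log₂ 2) = 100 / (1.5850 − 1) = 170.951 ms/bit
  a = 346 − 170.951 × 1 = 175.049 ms
Then RT(4) = 175.049 + 170.951 × log₂ 4 = 175.049 + 170.951 × 2 ≈ 516.951 ms.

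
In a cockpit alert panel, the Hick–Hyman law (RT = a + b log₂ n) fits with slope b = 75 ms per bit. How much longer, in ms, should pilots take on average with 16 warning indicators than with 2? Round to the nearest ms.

225 ms

Only the slope matters, since a is common to both: ΔRT = b·log₂(n₂/n₁).
log₂(16) − log₂(2) = log₂(16/2) = log₂(8) = 3.
ΔRT = 75 × 3.0000 = 225.000 ms.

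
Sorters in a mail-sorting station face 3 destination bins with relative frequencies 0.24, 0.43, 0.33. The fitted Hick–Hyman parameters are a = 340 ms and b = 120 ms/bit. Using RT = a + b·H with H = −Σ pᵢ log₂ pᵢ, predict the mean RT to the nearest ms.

Entropy contributions −pᵢ log₂ pᵢ: 0.4941, 0.5236, 0.5278; sum H = 1.5455 bits.
RT = a + bH = 340 + 120·1.5455 = 525.46 ms.

525 ms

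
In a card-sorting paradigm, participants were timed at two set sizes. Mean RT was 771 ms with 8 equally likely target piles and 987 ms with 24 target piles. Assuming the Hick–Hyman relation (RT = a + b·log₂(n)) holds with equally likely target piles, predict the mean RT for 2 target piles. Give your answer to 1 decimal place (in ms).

498.4 ms

With log₂ n on the abscissa the relation is linear; from the two conditions:
  b = (987 − 771) / (log₂ 24 − log₂ 8) = 216 / (4.5850 − 3) = 136.281 ms/bit
  a = 771 − 136.281 × 3 = 362.158 ms
Then RT(2) = 362.158 + 136.281 × log₂ 2 = 362.158 + 136.281 × 1 ≈ 498.438 ms.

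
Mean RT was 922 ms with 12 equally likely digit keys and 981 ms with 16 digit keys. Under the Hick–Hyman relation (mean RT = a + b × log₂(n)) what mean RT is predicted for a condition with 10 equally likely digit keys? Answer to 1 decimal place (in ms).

884.6 ms

RT is linear in log₂ n, so two points fix the line:
  b = (981 − 922) / (log₂ 16 − log₂ 12) = 59 / (4 − 3.5850) = 142.156 ms/bit
  a = 922 − 142.156 × 3.5850 = 412.377 ms
Then RT(10) = 412.377 + 142.156 × log₂ 10 = 412.377 + 142.156 × 3.3219 ≈ 884.608 ms.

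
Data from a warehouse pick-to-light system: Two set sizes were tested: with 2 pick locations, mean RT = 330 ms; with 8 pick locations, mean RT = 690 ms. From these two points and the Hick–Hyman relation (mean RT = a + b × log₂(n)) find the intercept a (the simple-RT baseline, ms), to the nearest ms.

The slope on a log₂ axis is (690 − 330) / (3 − 1) = 180 ms/bit.
a = RT₁ − b·log₂ n₁ = 330 − 180 × 1 = 150.000 ms.

150 ms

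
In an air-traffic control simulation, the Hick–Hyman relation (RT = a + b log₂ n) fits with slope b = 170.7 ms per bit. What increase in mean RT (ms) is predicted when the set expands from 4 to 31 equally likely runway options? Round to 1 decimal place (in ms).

504.3 ms

The intercept a cancels: ΔRT = b·(log₂ n₂ − log₂ n₁) = b·log₂(n₂/n₁).
log₂(31) − log₂(4) = 4.9542 − 2 = 2.9542.
ΔRT = 170.7 × 2.9542 = 504.281 ms.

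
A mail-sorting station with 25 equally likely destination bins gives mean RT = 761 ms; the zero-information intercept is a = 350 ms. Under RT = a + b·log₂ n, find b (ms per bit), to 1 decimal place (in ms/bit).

b = (761 − 350) / log₂(25) = 411 / 4.6439 = 88.504 ms/bit.

88.5 ms/bit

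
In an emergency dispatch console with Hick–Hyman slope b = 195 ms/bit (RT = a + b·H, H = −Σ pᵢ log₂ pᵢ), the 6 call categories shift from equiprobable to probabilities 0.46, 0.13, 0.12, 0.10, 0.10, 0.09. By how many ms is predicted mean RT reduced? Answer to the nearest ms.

The RT saving is b·ΔH. Equiprobable H₀ = log₂(6) = 2.5850 bits; with the given probabilities H = 2.2421 bits.
b·(H₀ − H) = 195 × (2.5850 − 2.2421) = 66.86 ms.

67 ms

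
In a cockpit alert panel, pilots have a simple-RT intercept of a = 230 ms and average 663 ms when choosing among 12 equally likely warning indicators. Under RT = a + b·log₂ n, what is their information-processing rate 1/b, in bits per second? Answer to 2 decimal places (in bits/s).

8.28 bits/s

Choice component = 663 − 230 = 433 ms over log₂(12) = 3.5850 bits.
b = 433 / 3.5850 = 120.782 ms/bit, so 1/b = 8.279 bits/s.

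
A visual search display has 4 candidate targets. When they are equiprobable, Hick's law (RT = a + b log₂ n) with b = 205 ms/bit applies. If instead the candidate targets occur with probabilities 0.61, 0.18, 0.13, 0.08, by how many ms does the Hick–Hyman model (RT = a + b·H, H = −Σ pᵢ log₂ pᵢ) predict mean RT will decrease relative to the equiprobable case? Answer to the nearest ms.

91 ms

The RT saving is b·ΔH. Equiprobable H₀ = log₂(4) = 2.0000 bits; with the given probabilities H = 1.5545 bits.
b·(H₀ − H) = 205 × (2.0000 − 1.5545) = 91.34 ms.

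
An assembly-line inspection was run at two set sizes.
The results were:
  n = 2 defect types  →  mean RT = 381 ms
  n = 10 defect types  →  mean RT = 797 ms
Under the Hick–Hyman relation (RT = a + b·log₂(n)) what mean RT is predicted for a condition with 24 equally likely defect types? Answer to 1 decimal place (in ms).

1023.3 ms

Solve the two-equation system in a and b:
  b = (797 − 381) / (log₂ 10 − log₂ 2) = 416 / (3.3219 − 1) = 179.161 ms/bit
  a = 381 − 179.161 × 1 = 201.839 ms
Then RT(24) = 201.839 + 179.161 × log₂ 24 = 201.839 + 179.161 × 4.5850 ≈ 1023.287 ms.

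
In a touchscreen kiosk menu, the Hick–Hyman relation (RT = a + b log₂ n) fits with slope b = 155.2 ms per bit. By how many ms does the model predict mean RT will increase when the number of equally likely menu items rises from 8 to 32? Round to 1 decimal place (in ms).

310.4 ms

Only the slope matters, since a is common to both: ΔRT = b·log₂(n₂/n₁).
log₂(32) − log₂(8) = log₂(32/8) = log₂(4) = 2.
ΔRT = 155.2 × 2.0000 = 310.400 ms.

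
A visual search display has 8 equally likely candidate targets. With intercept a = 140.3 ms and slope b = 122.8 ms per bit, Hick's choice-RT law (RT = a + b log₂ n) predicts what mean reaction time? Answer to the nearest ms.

509 ms

log₂(8) = 3 bits, so RT = 140.3 + 122.8 × 3 ≈ 508.700 ms.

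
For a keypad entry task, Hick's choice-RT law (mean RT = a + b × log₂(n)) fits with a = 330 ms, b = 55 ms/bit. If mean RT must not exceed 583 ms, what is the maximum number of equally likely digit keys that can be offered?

Set 330 + 55·log₂ n ≤ 583 → log₂ n ≤ (583 − 330)/55 = 4.6000.
So n ≤ 2^4.6000 = 24.251; the largest integer n is 24.

24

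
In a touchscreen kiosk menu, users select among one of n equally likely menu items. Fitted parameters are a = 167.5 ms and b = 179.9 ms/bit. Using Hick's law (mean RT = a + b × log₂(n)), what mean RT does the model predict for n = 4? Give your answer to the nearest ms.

527 ms

log₂(4) = 2 bits, so RT = 167.5 + 179.9 × 2 ≈ 527.300 ms.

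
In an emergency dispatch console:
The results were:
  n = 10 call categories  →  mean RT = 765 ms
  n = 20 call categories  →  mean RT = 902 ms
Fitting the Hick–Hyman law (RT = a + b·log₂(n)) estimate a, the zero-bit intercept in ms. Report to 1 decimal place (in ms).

b = (RT₂ − RT₁)/(log₂ n₂ − log₂ n₁) = (902 − 765)/(4.3219 − 3.3219) = 137.000 ms/bit.
a = RT₁ − b·log₂ n₁ = 765 − 137.000 × 3.3219 = 309.896 ms.

309.9 ms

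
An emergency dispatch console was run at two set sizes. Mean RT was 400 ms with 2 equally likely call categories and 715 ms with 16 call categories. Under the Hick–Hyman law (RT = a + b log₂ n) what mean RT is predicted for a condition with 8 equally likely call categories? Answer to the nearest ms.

With log₂ n on the abscissa the relation is linear; from the two conditions:
  b = (715 − 400) / (log₂ 16 − log₂ 2) = 315 / (4 − 1) = 105 ms/bit
  a = 400 − 105 × 1 = 295 ms
Then RT(8) = 295 + 105 × log₂ 8 = 295 + 105 × 3 ≈ 610.000 ms.

610 ms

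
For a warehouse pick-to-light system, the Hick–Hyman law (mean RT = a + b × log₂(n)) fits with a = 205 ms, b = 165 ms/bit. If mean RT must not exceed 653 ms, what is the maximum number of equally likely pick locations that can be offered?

6

165·log₂ n ≤ 653 − 205 = 448, giving log₂ n ≤ 2.7152 and n ≤ 6.567. The largest whole number is 6.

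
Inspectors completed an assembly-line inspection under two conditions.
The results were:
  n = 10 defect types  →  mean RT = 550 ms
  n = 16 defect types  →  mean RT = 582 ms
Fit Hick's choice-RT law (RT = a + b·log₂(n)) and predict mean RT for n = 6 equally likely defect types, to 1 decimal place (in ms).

515.2 ms

Fit slope and intercept:
  b = (582 − 550) / (log₂ 16 − log₂ 10) = 32 / (4 − 3.3219) = 47.193 ms/bit
  a = 550 − 47.193 × 3.3219 = 393.229 ms
Then RT(6) = 393.229 + 47.193 × log₂ 6 = 393.229 + 47.193 × 2.5850 ≈ 515.221 ms.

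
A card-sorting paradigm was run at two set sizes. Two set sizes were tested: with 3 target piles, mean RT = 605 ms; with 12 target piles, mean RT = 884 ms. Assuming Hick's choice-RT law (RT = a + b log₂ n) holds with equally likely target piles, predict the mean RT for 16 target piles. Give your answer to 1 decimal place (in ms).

941.9 ms

Solve the two-equation system in a and b:
  b = (884 − 605) / (log₂ 12 − log₂ 3) = 279 / (3.5850 − 1.5850) = 139.500 ms/bit
  a = 605 − 139.500 × 1.5850 = 383.898 ms
Then RT(16) = 383.898 + 139.500 × log₂ 16 = 383.898 + 139.500 × 4 ≈ 941.898 ms.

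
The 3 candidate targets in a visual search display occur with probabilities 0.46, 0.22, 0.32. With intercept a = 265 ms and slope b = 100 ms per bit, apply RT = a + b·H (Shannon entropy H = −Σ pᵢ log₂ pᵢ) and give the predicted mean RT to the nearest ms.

417 ms

H = 0.46·log₂(1/0.46) + 0.22·log₂(1/0.22) + 0.32·log₂(1/0.32) = 1.5219 bits.
RT = 265 + 100 × 1.5219 = 417.19 ms.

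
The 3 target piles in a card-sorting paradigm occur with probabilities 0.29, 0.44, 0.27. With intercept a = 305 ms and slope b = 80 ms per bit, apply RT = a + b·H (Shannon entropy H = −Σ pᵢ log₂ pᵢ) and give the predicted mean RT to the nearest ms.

429 ms

Entropy contributions −pᵢ log₂ pᵢ: 0.5179, 0.5211, 0.5100; sum H = 1.5491 bits.
RT = a + bH = 305 + 80·1.5491 = 428.93 ms.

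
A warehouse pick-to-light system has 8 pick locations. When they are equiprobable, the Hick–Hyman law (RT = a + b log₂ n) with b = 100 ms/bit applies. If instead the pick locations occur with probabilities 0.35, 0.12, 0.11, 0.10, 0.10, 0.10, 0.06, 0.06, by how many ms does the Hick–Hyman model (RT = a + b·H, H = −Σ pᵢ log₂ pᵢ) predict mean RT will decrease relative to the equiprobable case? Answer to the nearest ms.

27 ms

Equiprobable entropy H₀ = log₂ 8 = 3.0000 bits.
Skewed entropy H = −Σ pᵢ log₂ pᵢ = 2.7311 bits.
ΔRT = b·(H₀ − H) = 100 × 0.2689 = 26.89 ms.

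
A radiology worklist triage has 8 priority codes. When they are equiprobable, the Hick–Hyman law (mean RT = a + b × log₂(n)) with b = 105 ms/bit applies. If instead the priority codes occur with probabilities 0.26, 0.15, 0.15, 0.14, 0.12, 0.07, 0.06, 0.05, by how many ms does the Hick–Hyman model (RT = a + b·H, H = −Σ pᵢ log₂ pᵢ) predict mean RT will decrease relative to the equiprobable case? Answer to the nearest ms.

Equiprobable entropy H₀ = log₂ 8 = 3.0000 bits.
Skewed entropy H = −Σ pᵢ log₂ pᵢ = 2.8187 bits.
ΔRT = b·(H₀ − H) = 105 × 0.1813 = 19.03 ms.

19 ms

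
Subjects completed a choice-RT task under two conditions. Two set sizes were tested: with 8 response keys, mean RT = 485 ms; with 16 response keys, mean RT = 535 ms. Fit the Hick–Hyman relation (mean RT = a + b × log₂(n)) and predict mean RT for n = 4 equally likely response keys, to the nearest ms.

435 ms

Fit slope and intercept:
  b = (535 − 485) / (log₂ 16 − log₂ 8) = 50 / (4 − 3) = 50 ms/bit
  a = 485 − 50 × 3 = 335 ms
Then RT(4) = 335 + 50 × log₂ 4 = 335 + 50 × 2 ≈ 435.000 ms.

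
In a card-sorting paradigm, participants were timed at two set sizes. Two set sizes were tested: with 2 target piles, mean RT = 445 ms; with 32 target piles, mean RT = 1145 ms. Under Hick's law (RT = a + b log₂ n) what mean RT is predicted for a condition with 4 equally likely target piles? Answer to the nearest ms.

620 ms

Fit slope and intercept:
  b = (1145 − 445) / (log₂ 32 − log₂ 2) = 700 / (5 − 1) = 175 ms/bit
  a = 445 − 175 × 1 = 270 ms
Then RT(4) = 270 + 175 × log₂ 4 = 270 + 175 × 2 ≈ 620.000 ms.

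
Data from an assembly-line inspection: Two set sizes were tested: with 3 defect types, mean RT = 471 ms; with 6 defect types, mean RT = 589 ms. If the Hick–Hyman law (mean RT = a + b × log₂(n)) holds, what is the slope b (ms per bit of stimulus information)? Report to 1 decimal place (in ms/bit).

The slope on a log₂ axis is (589 − 471) / (2.5850 − 1.5850) = 118.000 ms/bit.

118.0 ms/bit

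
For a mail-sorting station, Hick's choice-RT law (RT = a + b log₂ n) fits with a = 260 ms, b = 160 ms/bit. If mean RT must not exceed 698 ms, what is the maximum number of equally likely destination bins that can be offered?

6

Set 260 + 160·log₂ n ≤ 698 → log₂ n ≤ (698 − 260)/160 = 2.7375.
So n ≤ 2^2.7375 = 6.669; the largest integer n is 6.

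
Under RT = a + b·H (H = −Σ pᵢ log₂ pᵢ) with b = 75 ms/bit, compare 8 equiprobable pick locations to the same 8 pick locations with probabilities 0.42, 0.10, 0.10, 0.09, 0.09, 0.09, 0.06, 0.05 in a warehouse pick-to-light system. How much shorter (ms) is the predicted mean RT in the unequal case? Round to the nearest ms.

The RT saving is b·ΔH. Equiprobable H₀ = log₂(8) = 3.0000 bits; with the given probabilities H = 2.5876 bits.
b·(H₀ − H) = 75 × (3.0000 − 2.5876) = 30.93 ms.

31 ms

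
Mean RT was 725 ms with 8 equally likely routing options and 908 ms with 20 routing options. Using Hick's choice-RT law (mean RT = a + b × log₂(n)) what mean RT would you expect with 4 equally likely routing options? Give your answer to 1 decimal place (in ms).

Solve the two-equation system in a and b:
  b = (908 − 725) / (log₂ 20 − log₂ 8) = 183 / (4.3219 − 3) = 138.434 ms/bit
  a = 725 − 138.434 × 3 = 309.698 ms
Then RT(4) = 309.698 + 138.434 × log₂ 4 = 309.698 + 138.434 × 2 ≈ 586.566 ms.

586.6 ms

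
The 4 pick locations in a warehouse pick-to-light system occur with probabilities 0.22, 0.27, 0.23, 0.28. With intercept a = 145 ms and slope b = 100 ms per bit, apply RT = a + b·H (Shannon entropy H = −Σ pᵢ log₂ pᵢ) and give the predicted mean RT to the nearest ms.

H = 0.22·log₂(1/0.22) + 0.27·log₂(1/0.27) + 0.23·log₂(1/0.23) + 0.28·log₂(1/0.28) = 1.9925 bits.
RT = 145 + 100 × 1.9925 = 344.25 ms.

344 ms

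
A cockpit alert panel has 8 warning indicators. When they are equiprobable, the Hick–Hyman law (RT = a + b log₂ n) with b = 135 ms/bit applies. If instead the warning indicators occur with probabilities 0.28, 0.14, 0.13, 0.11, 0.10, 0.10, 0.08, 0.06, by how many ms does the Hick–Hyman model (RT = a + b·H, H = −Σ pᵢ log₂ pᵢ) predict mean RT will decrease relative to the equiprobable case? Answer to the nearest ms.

Equiprobable entropy H₀ = log₂ 8 = 3.0000 bits.
Skewed entropy H = −Σ pᵢ log₂ pᵢ = 2.8437 bits.
ΔRT = b·(H₀ − H) = 135 × 0.1563 = 21.10 ms.

21 ms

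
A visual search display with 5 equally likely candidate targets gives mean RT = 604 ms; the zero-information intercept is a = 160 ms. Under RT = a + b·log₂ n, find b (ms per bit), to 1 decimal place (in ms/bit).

191.2 ms/bit

log₂(5) = 2.3219 bits.
b = (RT − a)/log₂ n = (604 − 160) / 2.3219 = 191.220 ms/bit.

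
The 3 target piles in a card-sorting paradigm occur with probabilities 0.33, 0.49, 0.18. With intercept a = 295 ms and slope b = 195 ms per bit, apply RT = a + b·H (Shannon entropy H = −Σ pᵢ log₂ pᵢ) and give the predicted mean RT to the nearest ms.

H = 0.33·log₂(1/0.33) + 0.49·log₂(1/0.49) + 0.18·log₂(1/0.18) = 1.4774 bits.
RT = 295 + 195 × 1.4774 = 583.10 ms.

583 ms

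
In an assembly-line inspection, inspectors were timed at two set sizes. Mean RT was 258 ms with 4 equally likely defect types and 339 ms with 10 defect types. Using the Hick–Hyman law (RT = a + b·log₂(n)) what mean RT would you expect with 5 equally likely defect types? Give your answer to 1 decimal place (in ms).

RT is linear in log₂ n, so two points fix the line:
  b = (339 − 258) / (log₂ 10 − log₂ 4) = 81 / (3.3219 − 2) = 61.274 ms/bit
  a = 258 − 61.274 × 2 = 135.452 ms
Then RT(5) = 135.452 + 61.274 × log₂ 5 = 135.452 + 61.274 × 2.3219 ≈ 277.726 ms.

277.7 ms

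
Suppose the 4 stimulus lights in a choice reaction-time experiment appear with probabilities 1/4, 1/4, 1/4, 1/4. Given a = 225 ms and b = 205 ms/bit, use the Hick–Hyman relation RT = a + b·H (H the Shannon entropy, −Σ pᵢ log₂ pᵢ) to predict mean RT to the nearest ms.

635 ms

Each term −pᵢ log₂ pᵢ: 0.25·2 + 0.25·2 + 0.25·2 + 0.25·2; summed, H = 2.000 bits.
Mean RT = a + bH = 225 + 205·2.000 = 635.00 ms.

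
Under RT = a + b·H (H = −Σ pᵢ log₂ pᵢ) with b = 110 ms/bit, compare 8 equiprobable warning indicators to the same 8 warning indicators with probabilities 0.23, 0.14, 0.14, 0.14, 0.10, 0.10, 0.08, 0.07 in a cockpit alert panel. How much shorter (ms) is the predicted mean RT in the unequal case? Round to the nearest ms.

The RT saving is b·ΔH. Equiprobable H₀ = log₂(8) = 3.0000 bits; with the given probabilities H = 2.9034 bits.
b·(H₀ − H) = 110 × (3.0000 − 2.9034) = 10.62 ms.

11 ms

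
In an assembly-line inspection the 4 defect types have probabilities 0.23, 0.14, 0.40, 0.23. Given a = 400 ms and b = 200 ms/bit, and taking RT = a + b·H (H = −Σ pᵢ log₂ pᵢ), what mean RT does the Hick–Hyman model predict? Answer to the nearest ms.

H = 0.23·log₂(1/0.23) + 0.14·log₂(1/0.14) + 0.40·log₂(1/0.40) + 0.23·log₂(1/0.23) = 1.9012 bits.
RT = 400 + 200 × 1.9012 = 780.24 ms.

780 ms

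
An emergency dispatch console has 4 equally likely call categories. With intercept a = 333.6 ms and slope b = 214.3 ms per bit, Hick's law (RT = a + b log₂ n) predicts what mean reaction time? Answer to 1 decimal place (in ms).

762.2 ms

log₂(4) = 2 bits, so RT = 333.6 + 214.3 × 2 ≈ 762.200 ms.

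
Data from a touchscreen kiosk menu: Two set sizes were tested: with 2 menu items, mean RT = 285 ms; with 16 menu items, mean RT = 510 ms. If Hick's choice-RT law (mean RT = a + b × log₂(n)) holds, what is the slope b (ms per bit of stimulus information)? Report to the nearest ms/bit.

75 ms/bit

The slope on a log₂ axis is (510 − 285) / (4 − 1) = 75 ms/bit.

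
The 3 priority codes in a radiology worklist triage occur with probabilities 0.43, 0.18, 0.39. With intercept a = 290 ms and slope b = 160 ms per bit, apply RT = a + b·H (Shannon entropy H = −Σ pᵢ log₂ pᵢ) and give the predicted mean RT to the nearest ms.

H = 0.43·log₂(1/0.43) + 0.18·log₂(1/0.18) + 0.39·log₂(1/0.39) = 1.4987 bits.
RT = 290 + 160 × 1.4987 = 529.79 ms.

530 ms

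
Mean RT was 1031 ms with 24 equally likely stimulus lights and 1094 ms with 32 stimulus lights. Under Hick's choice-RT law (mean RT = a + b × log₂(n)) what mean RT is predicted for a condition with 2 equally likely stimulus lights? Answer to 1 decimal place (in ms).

486.8 ms

With log₂ n on the abscissa the relation is linear; from the two conditions:
  b = (1094 − 1031) / (log₂ 32 − log₂ 24) = 63 / (5 − 4.5850) = 151.794 ms/bit
  a = 1031 − 151.794 × 4.5850 = 335.032 ms
Then RT(2) = 335.032 + 151.794 × log₂ 2 = 335.032 + 151.794 × 1 ≈ 486.826 ms.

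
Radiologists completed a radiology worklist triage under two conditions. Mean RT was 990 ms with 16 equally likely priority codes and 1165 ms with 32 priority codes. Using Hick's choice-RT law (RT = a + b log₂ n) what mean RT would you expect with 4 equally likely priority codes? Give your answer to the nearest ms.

640 ms

Solve the two-equation system in a and b:
  b = (1165 − 990) / (log₂ 32 − log₂ 16) = 175 / (5 − 4) = 175 ms/bit
  a = 990 − 175 × 4 = 290 ms
Then RT(4) = 290 + 175 × log₂ 4 = 290 + 175 × 2 ≈ 640.000 ms.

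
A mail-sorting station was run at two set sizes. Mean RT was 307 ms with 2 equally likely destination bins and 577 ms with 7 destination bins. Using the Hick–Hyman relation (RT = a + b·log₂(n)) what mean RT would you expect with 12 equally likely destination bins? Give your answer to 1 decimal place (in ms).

693.2 ms

Fit slope and intercept:
  b = (577 − 307) / (log₂ 7 − log₂ 2) = 270 / (2.8074 − 1) = 149.390 ms/bit
  a = 307 − 149.390 × 1 = 157.610 ms
Then RT(12) = 157.610 + 149.390 × log₂ 12 = 157.610 + 149.390 × 3.5850 ≈ 693.166 ms.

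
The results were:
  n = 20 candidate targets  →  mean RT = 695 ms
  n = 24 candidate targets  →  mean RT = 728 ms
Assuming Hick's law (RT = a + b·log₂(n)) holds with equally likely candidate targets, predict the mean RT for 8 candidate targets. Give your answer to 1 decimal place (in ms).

RT is linear in log₂ n, so two points fix the line:
  b = (728 − 695) / (log₂ 24 − log₂ 20) = 33 / (4.5850 − 4.3219) = 125.459 ms/bit
  a = 695 − 125.459 × 4.3219 = 152.776 ms
Then RT(8) = 152.776 + 125.459 × log₂ 8 = 152.776 + 125.459 × 3 ≈ 529.152 ms.

529.2 ms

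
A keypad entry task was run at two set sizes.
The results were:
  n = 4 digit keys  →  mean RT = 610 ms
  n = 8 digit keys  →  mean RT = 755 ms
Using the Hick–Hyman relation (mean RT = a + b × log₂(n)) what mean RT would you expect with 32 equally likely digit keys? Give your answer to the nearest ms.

Solve the two-equation system in a and b:
  b = (755 − 610) / (log₂ 8 − log₂ 4) = 145 / (3 − 2) = 145 ms/bit
  a = 610 − 145 × 2 = 320 ms
Then RT(32) = 320 + 145 × log₂ 32 = 320 + 145 × 5 ≈ 1045.000 ms.

1045 ms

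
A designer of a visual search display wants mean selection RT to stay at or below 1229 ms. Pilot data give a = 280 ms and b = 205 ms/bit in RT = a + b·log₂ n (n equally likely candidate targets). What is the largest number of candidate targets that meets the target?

Information budget: (1229 − 280)/205 = 4.6293 bits, so n ≤ 2^4.6293 = 24.748 → at most 24.

24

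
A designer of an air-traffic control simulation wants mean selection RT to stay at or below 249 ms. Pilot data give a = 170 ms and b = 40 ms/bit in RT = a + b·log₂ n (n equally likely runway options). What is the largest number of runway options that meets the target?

3

Set 170 + 40·log₂ n ≤ 249 → log₂ n ≤ (249 − 170)/40 = 1.9750.
So n ≤ 2^1.9750 = 3.931; the largest integer n is 3.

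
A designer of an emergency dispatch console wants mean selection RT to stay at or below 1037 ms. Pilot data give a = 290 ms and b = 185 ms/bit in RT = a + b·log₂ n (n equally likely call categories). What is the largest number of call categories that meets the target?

16

Information budget: (1037 − 290)/185 = 4.0378 bits, so n ≤ 2^4.0378 = 16.425 → at most 16.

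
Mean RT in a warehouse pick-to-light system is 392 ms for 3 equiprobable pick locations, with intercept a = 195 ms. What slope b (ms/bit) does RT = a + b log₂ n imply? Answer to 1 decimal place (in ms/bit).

124.3 ms/bit

log₂(3) = 1.5850 bits.
b = (RT − a)/log₂ n = (392 − 195) / 1.5850 = 124.293 ms/bit.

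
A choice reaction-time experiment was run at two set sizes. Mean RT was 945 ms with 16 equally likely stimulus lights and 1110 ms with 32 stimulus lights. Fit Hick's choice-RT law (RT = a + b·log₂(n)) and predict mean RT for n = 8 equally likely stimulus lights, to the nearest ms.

780 ms

With log₂ n on the abscissa the relation is linear; from the two conditions:
  b = (1110 − 945) / (log₂ 32 − log₂ 16) = 165 / (5 − 4) = 165 ms/bit
  a = 945 − 165 × 4 = 285 ms
Then RT(8) = 285 + 165 × log₂ 8 = 285 + 165 × 3 ≈ 780.000 ms.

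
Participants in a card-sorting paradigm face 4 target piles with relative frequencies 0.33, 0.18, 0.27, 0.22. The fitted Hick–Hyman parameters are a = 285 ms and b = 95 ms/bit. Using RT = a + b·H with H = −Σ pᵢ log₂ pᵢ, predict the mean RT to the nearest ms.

Entropy contributions −pᵢ log₂ pᵢ: 0.5278, 0.4453, 0.5100, 0.4806; sum H = 1.9637 bits.
RT = a + bH = 285 + 95·1.9637 = 471.55 ms.

472 ms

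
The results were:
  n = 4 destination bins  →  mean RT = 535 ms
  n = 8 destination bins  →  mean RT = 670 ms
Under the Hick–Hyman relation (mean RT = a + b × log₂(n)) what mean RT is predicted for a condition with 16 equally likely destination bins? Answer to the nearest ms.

805 ms

With log₂ n on the abscissa the relation is linear; from the two conditions:
  b = (670 − 535) / (log₂ 8 − log₂ 4) = 135 / (3 − 2) = 135 ms/bit
  a = 535 − 135 × 2 = 265 ms
Then RT(16) = 265 + 135 × log₂ 16 = 265 + 135 × 4 ≈ 805.000 ms.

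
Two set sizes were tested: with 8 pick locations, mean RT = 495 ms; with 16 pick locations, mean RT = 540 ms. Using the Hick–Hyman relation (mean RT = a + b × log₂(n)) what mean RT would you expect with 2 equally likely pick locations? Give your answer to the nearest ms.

With log₂ n on the abscissa the relation is linear; from the two conditions:
  b = (540 − 495) / (log₂ 16 − log₂ 8) = 45 / (4 − 3) = 45 ms/bit
  a = 495 − 45 × 3 = 360 ms
Then RT(2) = 360 + 45 × log₂ 2 = 360 + 45 × 1 ≈ 405.000 ms.

405 ms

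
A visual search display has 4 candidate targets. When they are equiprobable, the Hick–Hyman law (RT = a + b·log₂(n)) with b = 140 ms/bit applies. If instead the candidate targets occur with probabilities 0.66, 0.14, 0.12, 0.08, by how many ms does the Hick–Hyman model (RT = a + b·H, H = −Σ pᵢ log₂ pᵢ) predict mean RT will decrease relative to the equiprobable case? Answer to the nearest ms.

The RT saving is b·ΔH. Equiprobable H₀ = log₂(4) = 2.0000 bits; with the given probabilities H = 1.4513 bits.
b·(H₀ − H) = 140 × (2.0000 − 1.4513) = 76.81 ms.

77 ms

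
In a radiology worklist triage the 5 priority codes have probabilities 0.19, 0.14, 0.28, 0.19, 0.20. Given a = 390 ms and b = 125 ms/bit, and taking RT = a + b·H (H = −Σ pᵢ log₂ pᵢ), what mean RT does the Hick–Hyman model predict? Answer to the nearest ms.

Entropy contributions −pᵢ log₂ pᵢ: 0.4552, 0.3971, 0.5142, 0.4552, 0.4644; sum H = 2.2862 bits.
RT = a + bH = 390 + 125·2.2862 = 675.77 ms.

676 ms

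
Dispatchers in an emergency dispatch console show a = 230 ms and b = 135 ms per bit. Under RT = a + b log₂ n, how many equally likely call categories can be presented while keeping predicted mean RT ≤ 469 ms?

3

Information budget: (469 − 230)/135 = 1.7704 bits, so n ≤ 2^1.7704 = 3.411 → at most 3.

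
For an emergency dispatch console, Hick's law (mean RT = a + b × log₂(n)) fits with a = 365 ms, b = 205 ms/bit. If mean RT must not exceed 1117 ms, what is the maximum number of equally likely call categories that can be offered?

205·log₂ n ≤ 1117 − 365 = 752, giving log₂ n ≤ 3.6683 and n ≤ 12.714. The largest whole number is 12.

12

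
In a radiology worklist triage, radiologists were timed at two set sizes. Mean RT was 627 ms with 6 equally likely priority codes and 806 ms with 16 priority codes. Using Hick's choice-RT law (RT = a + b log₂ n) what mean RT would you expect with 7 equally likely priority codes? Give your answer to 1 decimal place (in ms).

655.1 ms

Fit slope and intercept:
  b = (806 − 627) / (log₂ 16 − log₂ 6) = 179 / (4 − 2.5850) = 126.498 ms/bit
  a = 627 − 126.498 × 2.5850 = 300.006 ms
Then RT(7) = 300.006 + 126.498 × log₂ 7 = 300.006 + 126.498 × 2.8074 ≈ 655.132 ms.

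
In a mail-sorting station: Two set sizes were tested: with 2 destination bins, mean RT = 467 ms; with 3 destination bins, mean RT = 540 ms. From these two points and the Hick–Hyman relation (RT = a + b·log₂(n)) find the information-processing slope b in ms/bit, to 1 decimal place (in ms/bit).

b = (RT₂ − RT₁)/(log₂ n₂ − log₂ n₁) = (540 − 467)/(1.5850 − 1) = 124.794 ms/bit.

124.8 ms/bit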